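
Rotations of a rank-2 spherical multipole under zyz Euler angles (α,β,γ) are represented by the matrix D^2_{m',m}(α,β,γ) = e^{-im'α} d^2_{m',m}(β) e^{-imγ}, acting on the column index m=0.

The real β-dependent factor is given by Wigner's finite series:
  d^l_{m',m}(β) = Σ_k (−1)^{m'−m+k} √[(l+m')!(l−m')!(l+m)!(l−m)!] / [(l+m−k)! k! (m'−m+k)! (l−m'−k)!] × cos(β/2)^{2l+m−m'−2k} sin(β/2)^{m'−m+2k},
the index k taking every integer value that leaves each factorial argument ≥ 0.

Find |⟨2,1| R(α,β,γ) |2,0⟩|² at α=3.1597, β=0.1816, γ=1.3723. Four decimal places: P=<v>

P=0.0473

Split into d^2_{1,0}(β=0.1816) × two z-phases.
Half-angle: c=0.995881, s=0.090675. N=√(6·1·2·2)=4.898979
k∈{0,1} keeps every argument non-negative
  k=0: (−1)^1·4.8990/(2)·0.9959^3·0.0907^1 = -0.219375
  k=1: (−1)^2·4.8990/(2)·0.9959^1·0.0907^3 = +0.001819
d^2_{1,0}(0.1816) = -0.219375 +0.001819 = -0.217556
|D^2_{1,0}|² = |d^2_{1,0}(β)|² = (-0.217556)² = 0.047331 (the z-rotation phases have unit modulus)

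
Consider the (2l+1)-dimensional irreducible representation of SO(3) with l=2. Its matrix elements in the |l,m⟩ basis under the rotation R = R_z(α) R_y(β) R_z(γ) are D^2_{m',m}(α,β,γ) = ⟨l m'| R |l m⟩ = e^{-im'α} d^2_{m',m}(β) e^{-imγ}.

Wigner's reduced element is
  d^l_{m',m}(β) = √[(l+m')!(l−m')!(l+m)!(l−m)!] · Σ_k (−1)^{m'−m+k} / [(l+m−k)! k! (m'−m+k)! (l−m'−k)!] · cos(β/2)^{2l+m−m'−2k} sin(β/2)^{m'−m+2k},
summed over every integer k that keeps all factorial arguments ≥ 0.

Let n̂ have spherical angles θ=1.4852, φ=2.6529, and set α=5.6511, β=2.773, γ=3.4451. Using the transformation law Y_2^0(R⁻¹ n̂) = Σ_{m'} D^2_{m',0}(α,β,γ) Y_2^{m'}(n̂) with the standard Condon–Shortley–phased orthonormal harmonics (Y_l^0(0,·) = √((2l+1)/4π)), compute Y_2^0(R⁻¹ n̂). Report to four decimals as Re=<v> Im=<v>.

Need the full column D^2_{m',0} for m'=−2..2 at α=5.6511, β=2.773, γ=3.4451.
cos(β/2)=0.183255, sin(β/2)=0.983065
d^2_{-2,0}: single k=2 term ⇒ +0.079497;  D = +0.023996-0.075789i
d^2_{-1,0}: k∈[1..2] ⇒ +0.014819 -0.426460 = -0.411641;  D = -0.332111+0.243209i
d^2_{0,0}: k∈[0..2] ⇒ +0.001128 -0.129818 +0.933963 = +0.805273;  D = +0.805273+0.000000i
d^2_{1,0}: k∈[0..1] ⇒ -0.014819 +0.426460 = +0.411641;  D = +0.332111+0.243209i
d^2_{2,0}: single k=0 term ⇒ +0.079497;  D = +0.023996+0.075789i
Y_2^{m'}(θ=1.4852,φ=2.6529) and Σ D·Y over m':
  (+0.0240-0.0758i)·(+0.2144+0.3179i)  (-0.3321+0.2432i)·(-0.0581-0.0309i)  (+0.8053+0.0000i)·(-0.3085+0.0000i)  (+0.3321+0.2432i)·(+0.0581-0.0309i)  (+0.0240+0.0758i)·(+0.2144-0.3179i)
Y_2^0(R⁻¹ n̂) = -0.136311+0.000000i

Re=-0.1363 Im=0.0000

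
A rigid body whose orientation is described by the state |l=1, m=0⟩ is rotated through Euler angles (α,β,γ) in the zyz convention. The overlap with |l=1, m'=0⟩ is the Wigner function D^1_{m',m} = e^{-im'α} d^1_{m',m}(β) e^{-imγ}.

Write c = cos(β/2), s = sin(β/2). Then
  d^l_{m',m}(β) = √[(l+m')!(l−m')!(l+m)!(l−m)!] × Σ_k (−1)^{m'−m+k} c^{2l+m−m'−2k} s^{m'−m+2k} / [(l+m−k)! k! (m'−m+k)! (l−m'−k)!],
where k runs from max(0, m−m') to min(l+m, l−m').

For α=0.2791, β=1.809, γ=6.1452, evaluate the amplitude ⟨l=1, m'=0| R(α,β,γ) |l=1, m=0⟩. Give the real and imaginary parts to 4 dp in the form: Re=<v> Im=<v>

D^1_{0,0}(0.2791,1.809,6.1452) = e^{-i·0·0.2791}·d^1_{0,0}(1.809)·e^{-i·0·6.1452}. Compute d first:
c=cos(1.809/2)=0.618079, s=sin(1.809/2)=0.786116; N=√[1·1·1·1]=1.000000
k: max(0,(0)−(0))=0 … min(1+(0),1−(0))=1
  k=0: (−1)^0·1.0000/(1)·0.6181^2·0.7861^0 = +0.382021
  k=1: (−1)^1·1.0000/(1)·0.6181^0·0.7861^2 = -0.617979
d^1_{0,0}(1.809) = +0.382021 -0.617979 = -0.235957
D = (+1.000000+0.000000i)·(-0.235957)·(+1.000000+0.000000i) = -0.235957+0.000000i

Re=-0.2360 Im=0.0000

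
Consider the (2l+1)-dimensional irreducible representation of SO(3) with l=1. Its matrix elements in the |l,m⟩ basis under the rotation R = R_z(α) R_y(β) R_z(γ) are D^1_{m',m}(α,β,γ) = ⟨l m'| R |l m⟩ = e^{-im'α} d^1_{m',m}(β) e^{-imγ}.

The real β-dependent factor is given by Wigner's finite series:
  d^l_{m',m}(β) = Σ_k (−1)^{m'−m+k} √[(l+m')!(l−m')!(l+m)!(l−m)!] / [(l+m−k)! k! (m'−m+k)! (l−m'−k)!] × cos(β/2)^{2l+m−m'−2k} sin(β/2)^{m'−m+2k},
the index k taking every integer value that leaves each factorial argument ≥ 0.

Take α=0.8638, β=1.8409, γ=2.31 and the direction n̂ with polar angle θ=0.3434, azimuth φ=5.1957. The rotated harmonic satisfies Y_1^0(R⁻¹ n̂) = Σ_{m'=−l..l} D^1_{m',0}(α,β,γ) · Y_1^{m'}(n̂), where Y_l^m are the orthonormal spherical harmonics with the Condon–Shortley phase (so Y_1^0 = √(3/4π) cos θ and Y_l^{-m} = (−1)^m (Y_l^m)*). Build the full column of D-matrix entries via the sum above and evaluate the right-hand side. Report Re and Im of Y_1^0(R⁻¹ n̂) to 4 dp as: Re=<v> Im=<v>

Need the full column D^1_{m',0} for m'=−1..1 at α=0.8638, β=1.8409, γ=2.31.
cos(β/2)=0.605462, sin(β/2)=0.795874
d^1_{-1,0}: single k=1 term ⇒ +0.681469;  D = +0.442650+0.518132i
d^1_{0,0}: k∈[0..1] ⇒ +0.366584 -0.633416 = -0.266831;  D = -0.266831+0.000000i
d^1_{1,0}: single k=0 term ⇒ -0.681469;  D = -0.442650+0.518132i
Y_1^{m'}(θ=0.3434,φ=5.1957) and Σ D·Y over m':
  (+0.4427+0.5181i)·(+0.0541+0.1030i)  (-0.2668+0.0000i)·(+0.4601+0.0000i)  (-0.4427+0.5181i)·(-0.0541+0.1030i)
Y_1^0(R⁻¹ n̂) = -0.181642+0.000000i

Re=-0.1816 Im=0.0000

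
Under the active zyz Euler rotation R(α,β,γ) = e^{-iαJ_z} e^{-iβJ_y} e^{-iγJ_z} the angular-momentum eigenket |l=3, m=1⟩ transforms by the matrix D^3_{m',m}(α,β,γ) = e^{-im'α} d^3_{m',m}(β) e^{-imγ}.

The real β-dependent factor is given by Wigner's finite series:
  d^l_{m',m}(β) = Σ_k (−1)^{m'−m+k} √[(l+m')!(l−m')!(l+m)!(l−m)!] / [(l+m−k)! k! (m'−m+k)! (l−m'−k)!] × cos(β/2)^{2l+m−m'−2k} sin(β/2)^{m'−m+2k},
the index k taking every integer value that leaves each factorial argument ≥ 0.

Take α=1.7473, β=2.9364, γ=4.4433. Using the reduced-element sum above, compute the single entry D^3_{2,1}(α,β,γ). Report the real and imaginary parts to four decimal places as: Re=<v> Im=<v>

Re=-0.0006 Im=-0.0066

Split into d^3_{2,1}(β=2.9364) × two z-phases.
c=cos(2.9364/2)=0.102416, s=sin(2.9364/2)=0.994742; N=√[120·1·24·2]=75.894664
k: max(0,(1)−(2))=0 … min(3+(1),3−(2))=1
  k=0: (−1)^1·75.8947/(24)·0.1024^5·0.9947^1 = -0.000035
  k=1: (−1)^2·75.8947/(12)·0.1024^3·0.9947^3 = +0.006688
d^3_{2,1}(2.9364) = -0.000035 +0.006688 = +0.006652
Phases: e^{-i·(2)·1.7473}=-0.938337+0.345721i, e^{-i·(1)·4.4433}=-0.265853+0.964013i ⇒ D=-0.000558-0.006629i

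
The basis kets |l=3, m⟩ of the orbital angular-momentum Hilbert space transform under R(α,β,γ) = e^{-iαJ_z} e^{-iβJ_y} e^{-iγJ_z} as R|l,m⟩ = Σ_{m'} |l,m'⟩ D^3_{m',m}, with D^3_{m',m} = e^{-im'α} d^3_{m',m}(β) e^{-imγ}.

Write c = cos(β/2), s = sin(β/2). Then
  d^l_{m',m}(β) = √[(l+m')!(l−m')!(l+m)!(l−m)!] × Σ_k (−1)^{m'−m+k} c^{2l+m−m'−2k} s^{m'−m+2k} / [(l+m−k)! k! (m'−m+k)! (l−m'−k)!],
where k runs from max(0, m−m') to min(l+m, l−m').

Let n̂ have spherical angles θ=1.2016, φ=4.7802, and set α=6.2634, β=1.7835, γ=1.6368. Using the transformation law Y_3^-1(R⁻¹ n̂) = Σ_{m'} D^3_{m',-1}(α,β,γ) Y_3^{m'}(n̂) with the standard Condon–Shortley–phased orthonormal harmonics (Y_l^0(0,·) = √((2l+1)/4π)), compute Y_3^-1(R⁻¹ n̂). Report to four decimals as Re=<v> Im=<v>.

Re=0.2917 Im=0.1391

Need the full column D^3_{m',-1} for m'=−3..3 at α=6.2634, β=1.7835, γ=1.6368.
cos(β/2)=0.628051, sin(β/2)=0.778172
d^3_{-3,-1}: single k=2 term ⇒ +0.364903;  D = -0.002426+0.364895i
d^3_{-2,-1}: k∈[1..2] ⇒ +0.240464 -0.738315 = -0.497851;  D = +0.013158-0.497677i
d^3_{-1,-1}: k∈[0..2] ⇒ +0.061372 -0.753740 +0.867848 = +0.175481;  D = -0.008108+0.175293i
d^3_{0,-1}: k∈[0..2] ⇒ -0.263416 +1.213176 -0.620817 = +0.328943;  D = -0.021696+0.328227i
d^3_{1,-1}: k∈[0..2] ⇒ +0.565305 -1.157131 +0.222051 = -0.369775;  D = +0.031684-0.368415i
d^3_{2,-1}: k∈[0..1] ⇒ -0.738315 +0.566726 = -0.171589;  D = +0.018082-0.170634i
d^3_{3,-1}: single k=0 term ⇒ +0.560194;  D = -0.070042+0.555798i
Y_3^{m'}(θ=1.2016,φ=4.7802) and Σ D·Y over m':
  (-0.0024+0.3649i)·(-0.0684-0.3315i)  (+0.0132-0.4977i)·(-0.3178+0.0434i)  (-0.0081+0.1753i)·(-0.0071-0.1049i)  (-0.0217+0.3282i)·(-0.3163+0.0000i)  (+0.0317-0.3684i)·(+0.0071-0.1049i)  (+0.0181-0.1706i)·(-0.3178-0.0434i)  (-0.0700+0.5558i)·(+0.0684-0.3315i)
Y_3^-1(R⁻¹ n̂) = +0.291690+0.139097i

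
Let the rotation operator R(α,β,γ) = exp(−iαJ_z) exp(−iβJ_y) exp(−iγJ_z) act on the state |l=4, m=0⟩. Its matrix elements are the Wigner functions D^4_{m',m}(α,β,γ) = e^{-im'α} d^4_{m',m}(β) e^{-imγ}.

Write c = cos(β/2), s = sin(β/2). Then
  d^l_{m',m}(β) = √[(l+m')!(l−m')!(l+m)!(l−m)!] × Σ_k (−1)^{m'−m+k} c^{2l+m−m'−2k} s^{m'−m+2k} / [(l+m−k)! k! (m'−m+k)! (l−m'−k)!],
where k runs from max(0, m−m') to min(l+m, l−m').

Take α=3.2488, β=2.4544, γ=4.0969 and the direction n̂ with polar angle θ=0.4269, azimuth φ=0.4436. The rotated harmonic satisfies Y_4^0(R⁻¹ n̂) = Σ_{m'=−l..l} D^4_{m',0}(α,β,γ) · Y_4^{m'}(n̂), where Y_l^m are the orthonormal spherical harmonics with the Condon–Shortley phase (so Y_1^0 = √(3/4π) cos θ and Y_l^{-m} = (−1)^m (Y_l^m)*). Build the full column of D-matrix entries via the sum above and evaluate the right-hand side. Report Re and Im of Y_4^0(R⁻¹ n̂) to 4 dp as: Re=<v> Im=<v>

Need the full column D^4_{m',0} for m'=−4..4 at α=3.2488, β=2.4544, γ=4.0969.
cos(β/2)=0.336875, sin(β/2)=0.941549
d^4_{-4,0}: single k=4 term ⇒ +0.084683;  D = +0.077016+0.035212i
d^4_{-3,0}: k∈[3..4] ⇒ +0.042849 -0.334724 = -0.291875;  D = +0.276909+0.092263i
d^4_{-2,0}: k∈[2..4] ⇒ +0.012292 -0.256059 +0.750098 = +0.506332;  D = +0.494737+0.107735i
d^4_{-1,0}: k∈[1..4] ⇒ +0.002073 -0.097172 +0.759083 -0.988293 = -0.324309;  D = +0.322447+0.034702i
d^4_{0,0}: k∈[0..4] ⇒ +0.000166 -0.020731 +0.364378 -1.265076 +0.617653 = -0.303611;  D = -0.303611+0.000000i
d^4_{1,0}: k∈[0..3] ⇒ -0.002073 +0.097172 -0.759083 +0.988293 = +0.324309;  D = -0.322447+0.034702i
d^4_{2,0}: k∈[0..2] ⇒ +0.012292 -0.256059 +0.750098 = +0.506332;  D = +0.494737-0.107735i
d^4_{3,0}: k∈[0..1] ⇒ -0.042849 +0.334724 = +0.291875;  D = -0.276909+0.092263i
d^4_{4,0}: single k=0 term ⇒ +0.084683;  D = +0.077016-0.035212i
Y_4^{m'}(θ=0.4269,φ=0.4436) and Σ D·Y over m':
  (+0.0770+0.0352i)·(-0.0026-0.0127i)  (+0.2769+0.0923i)·(+0.0192-0.0786i)  (+0.4947+0.1077i)·(+0.1739-0.2134i)  (+0.3224+0.0347i)·(+0.4509-0.2143i)  (-0.3036+0.0000i)·(+0.2297+0.0000i)  (-0.3224+0.0347i)·(-0.4509-0.2143i)  (+0.4947-0.1077i)·(+0.1739+0.2134i)  (-0.2769+0.0923i)·(-0.0192-0.0786i)  (+0.0770-0.0352i)·(-0.0026+0.0127i)
Y_4^0(R⁻¹ n̂) = +0.479582-0.000000i

Re=0.4796 Im=0.0000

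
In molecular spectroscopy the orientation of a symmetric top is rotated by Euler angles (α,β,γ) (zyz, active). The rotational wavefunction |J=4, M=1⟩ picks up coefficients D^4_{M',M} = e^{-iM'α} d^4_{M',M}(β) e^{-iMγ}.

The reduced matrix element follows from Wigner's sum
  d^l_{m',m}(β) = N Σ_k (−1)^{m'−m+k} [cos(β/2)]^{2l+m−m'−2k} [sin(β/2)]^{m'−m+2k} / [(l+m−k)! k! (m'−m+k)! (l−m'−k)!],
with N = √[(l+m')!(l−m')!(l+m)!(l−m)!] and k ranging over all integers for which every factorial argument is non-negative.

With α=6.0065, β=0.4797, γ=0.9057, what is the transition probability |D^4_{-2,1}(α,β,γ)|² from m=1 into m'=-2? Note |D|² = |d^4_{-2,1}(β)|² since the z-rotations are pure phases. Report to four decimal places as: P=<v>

P=0.0223

D^4_{-2,1}(6.0065,0.4797,0.9057) = e^{-i·-2·6.0065}·d^4_{-2,1}(0.4797)·e^{-i·1·0.9057}. Compute d first:
c=cos(0.4797/2)=0.971374, s=sin(0.4797/2)=0.237557; N=√[2·720·120·6]=1018.233765
Admissible k: 3..5 (factorial args all ≥0)
  k=3: (−1)^0·1018.2338/(72)·0.9714^5·0.2376^3 = +0.163964
  k=4: (−1)^1·1018.2338/(48)·0.9714^3·0.2376^5 = -0.014710
  k=5: (−1)^2·1018.2338/(240)·0.9714^1·0.2376^7 = +0.000176
d^4_{-2,1}(0.4797) = +0.163964 -0.014710 +0.000176 = +0.149431
|D^4_{-2,1}|² = |d^4_{-2,1}(β)|² = (+0.149431)² = 0.022330 (the z-rotation phases have unit modulus)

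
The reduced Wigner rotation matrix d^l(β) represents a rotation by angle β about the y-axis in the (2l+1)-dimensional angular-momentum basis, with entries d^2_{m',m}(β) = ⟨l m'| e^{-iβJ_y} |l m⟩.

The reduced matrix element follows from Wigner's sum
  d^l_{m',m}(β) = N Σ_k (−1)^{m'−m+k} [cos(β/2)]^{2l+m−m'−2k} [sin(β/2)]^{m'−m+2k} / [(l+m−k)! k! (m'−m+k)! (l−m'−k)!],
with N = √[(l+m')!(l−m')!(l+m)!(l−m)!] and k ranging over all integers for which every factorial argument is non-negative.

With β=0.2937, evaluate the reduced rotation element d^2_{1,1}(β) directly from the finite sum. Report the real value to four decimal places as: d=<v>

d^2_{1,1}(β=0.2937) via Wigner's sum:
c=cos(0.2937/2)=0.989237, s=sin(0.2937/2)=0.146323; N=√[6·1·6·1]=6.000000
Admissible k: 0..1 (factorial args all ≥0)
  k=0: (−1)^0·6.0000/(6)·0.9892^4·0.1463^0 = +0.957638
  k=1: (−1)^1·6.0000/(2)·0.9892^2·0.1463^2 = -0.062856
d^2_{1,1}(0.2937) = +0.957638 -0.062856 = +0.894782

d=0.8948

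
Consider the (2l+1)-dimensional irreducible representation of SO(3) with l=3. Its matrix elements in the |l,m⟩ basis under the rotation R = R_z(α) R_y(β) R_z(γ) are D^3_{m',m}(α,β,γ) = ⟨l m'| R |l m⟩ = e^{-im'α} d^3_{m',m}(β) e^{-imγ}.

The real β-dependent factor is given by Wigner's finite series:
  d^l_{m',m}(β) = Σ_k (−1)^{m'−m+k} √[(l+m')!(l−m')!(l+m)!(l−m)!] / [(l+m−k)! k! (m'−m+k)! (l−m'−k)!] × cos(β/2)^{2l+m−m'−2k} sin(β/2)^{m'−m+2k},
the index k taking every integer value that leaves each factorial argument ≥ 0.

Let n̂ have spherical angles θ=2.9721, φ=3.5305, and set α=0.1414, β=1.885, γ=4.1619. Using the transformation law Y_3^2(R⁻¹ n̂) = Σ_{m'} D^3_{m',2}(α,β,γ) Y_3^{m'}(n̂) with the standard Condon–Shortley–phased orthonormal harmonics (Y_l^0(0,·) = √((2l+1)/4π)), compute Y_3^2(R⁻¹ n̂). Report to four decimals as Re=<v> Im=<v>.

Re=-0.0783 Im=-0.1267

Need the full column D^3_{m',2} for m'=−3..3 at α=0.1414, β=1.885, γ=4.1619.
cos(β/2)=0.587767, sin(β/2)=0.809030
d^3_{-3,2}: single k=5 term ⇒ +0.499004;  D = -0.022756-0.498485i
d^3_{-2,2}: k∈[4..5] ⇒ +0.740013 -0.280406 = +0.459607;  D = -0.085455-0.451593i
d^3_{-1,2}: k∈[3..4] ⇒ +0.680049 -0.644212 = +0.035837;  D = -0.011559-0.033922i
d^3_{0,2}: k∈[2..3] ⇒ +0.427870 -0.810644 = -0.382774;  D = +0.173291+0.341301i
d^3_{1,2}: k∈[1..2] ⇒ +0.179470 -0.680049 = -0.500579;  D = +0.287265+0.409949i
d^3_{2,2}: k∈[0..1] ⇒ +0.041232 -0.390590 = -0.349358;  D = +0.238804+0.254997i
d^3_{3,2}: single k=0 term ⇒ -0.139017;  D = +0.108377+0.087064i
Y_3^{m'}(θ=2.9721,φ=3.5305) and Σ D·Y over m':
  (-0.0228-0.4985i)·(-0.0008+0.0018i)  (-0.0855-0.4516i)·(-0.0204+0.0201i)  (-0.0116-0.0339i)·(-0.1946+0.0797i)  (+0.1733+0.3413i)·(-0.6833+0.0000i)  (+0.2873+0.4099i)·(+0.1946+0.0797i)  (+0.2388+0.2550i)·(-0.0204-0.0201i)  (+0.1084+0.0871i)·(+0.0008+0.0018i)
Y_3^2(R⁻¹ n̂) = -0.078308-0.126747i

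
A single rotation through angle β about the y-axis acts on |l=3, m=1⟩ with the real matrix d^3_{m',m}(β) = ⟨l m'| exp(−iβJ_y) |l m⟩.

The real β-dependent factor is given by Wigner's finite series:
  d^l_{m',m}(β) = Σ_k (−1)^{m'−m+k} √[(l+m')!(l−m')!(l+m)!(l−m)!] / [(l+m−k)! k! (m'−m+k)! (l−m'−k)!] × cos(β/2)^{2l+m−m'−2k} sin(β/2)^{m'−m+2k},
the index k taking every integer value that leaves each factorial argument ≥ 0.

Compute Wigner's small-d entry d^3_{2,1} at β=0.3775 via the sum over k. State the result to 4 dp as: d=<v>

d=-0.5029

d^3_{2,1}(β=0.3775) via Wigner's sum:
Half-angle: c=0.982240, s=0.187631. N=√(120·1·24·2)=75.894664
The bounds max(0,m−m')=0 and min(l+m,l−m')=1 give 2 terms
  k=0: (−1)^1·75.8947/(24)·0.9822^5·0.1876^1 = -0.542491
  k=1: (−1)^2·75.8947/(12)·0.9822^3·0.1876^3 = +0.039591
d^3_{2,1}(0.3775) = -0.542491 +0.039591 = -0.502899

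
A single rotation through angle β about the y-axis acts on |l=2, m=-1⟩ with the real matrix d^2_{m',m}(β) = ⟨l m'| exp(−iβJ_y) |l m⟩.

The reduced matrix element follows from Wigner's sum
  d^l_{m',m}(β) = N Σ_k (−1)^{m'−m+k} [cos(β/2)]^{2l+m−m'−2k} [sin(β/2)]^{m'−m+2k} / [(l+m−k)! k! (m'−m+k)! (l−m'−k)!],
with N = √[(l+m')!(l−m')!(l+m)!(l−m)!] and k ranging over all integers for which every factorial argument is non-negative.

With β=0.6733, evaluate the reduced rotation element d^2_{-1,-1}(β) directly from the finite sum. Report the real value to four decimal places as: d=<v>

d=0.5020

d^2_{-1,-1}(β=0.6733) via Wigner's sum:
Half-angle: c=0.943867, s=0.330327. N=√(1·6·1·6)=6.000000
k∈{0,1} keeps every argument non-negative
  k=0: (−1)^0·6.0000/(6)·0.9439^4·0.3303^0 = +0.793674
  k=1: (−1)^1·6.0000/(2)·0.9439^2·0.3303^2 = -0.291629
d^2_{-1,-1}(0.6733) = +0.793674 -0.291629 = +0.502046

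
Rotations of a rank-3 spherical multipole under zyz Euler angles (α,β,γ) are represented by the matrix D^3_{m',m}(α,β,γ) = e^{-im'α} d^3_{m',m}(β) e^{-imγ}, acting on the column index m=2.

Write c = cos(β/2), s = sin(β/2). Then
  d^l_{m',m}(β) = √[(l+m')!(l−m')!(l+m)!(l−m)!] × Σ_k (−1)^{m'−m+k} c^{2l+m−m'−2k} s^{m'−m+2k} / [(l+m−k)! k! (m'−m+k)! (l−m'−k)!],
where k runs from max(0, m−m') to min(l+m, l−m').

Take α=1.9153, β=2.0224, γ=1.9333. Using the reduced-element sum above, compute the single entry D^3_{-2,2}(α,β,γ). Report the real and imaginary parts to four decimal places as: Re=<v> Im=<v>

Re=0.3561 Im=-0.0128

First d^3_{-2,2}(β=2.0224), then the phase factors e^{-i(-2)α} and e^{-i(2)γ}:
Half-angle: c=0.530844, s=0.847469. N=√(1·120·120·1)=120.000000
Admissible k: 4..5 (factorial args all ≥0)
  k=4: (−1)^0·120.0000/(24)·0.5308^2·0.8475^4 = +0.726776
  k=5: (−1)^1·120.0000/(120)·0.5308^0·0.8475^6 = -0.370463
d^3_{-2,2}(2.0224) = +0.726776 -0.370463 = +0.356313
Phases: e^{-i·(-2)·1.9153}=-0.771877-0.635771i, e^{-i·(2)·1.9333}=-0.748495+0.663141i ⇒ D=+0.356082-0.012824i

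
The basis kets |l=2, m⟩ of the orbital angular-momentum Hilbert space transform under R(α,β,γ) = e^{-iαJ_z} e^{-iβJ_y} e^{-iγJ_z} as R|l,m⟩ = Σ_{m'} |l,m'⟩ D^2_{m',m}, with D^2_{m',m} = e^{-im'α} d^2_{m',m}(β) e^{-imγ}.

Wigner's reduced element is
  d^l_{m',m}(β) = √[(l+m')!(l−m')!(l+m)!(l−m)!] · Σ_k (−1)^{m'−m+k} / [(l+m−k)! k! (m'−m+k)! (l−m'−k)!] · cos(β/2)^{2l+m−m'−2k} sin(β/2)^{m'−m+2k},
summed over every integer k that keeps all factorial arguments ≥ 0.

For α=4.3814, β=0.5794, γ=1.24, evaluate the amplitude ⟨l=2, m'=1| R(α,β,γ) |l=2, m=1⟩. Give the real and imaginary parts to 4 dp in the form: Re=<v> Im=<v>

Re=0.4880 Im=0.3802

First d^2_{1,1}(β=0.5794), then the phase factors e^{-i(1)α} and e^{-i(1)γ}:
Half-angle: c=0.958330, s=0.285665. N=√(6·1·6·1)=6.000000
The bounds max(0,m−m')=0 and min(l+m,l−m')=1 give 2 terms
  k=0: (−1)^0·6.0000/(6)·0.9583^4·0.2857^0 = +0.843451
  k=1: (−1)^1·6.0000/(2)·0.9583^2·0.2857^2 = -0.224835
d^2_{1,1}(0.5794) = +0.843451 -0.224835 = +0.618615
D = (-0.324978+0.945721i)·(+0.618615)·(+0.324796-0.945784i) = +0.488023+0.380155i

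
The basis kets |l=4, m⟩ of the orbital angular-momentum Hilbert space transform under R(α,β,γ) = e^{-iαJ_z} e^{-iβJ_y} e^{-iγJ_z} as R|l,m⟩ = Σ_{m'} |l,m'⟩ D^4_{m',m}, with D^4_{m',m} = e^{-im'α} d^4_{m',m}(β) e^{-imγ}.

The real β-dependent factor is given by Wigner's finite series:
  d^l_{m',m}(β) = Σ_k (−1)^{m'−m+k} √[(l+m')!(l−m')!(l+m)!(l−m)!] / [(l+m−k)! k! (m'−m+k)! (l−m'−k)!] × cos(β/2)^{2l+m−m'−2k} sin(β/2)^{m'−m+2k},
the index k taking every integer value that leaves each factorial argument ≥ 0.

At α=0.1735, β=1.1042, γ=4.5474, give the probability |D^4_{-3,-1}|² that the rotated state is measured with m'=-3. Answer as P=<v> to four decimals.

P=0.0935

First d^4_{-3,-1}(β=1.1042), then the phase factors e^{-i(-3)α} and e^{-i(-1)γ}:
c=cos(1.1042/2)=0.851425, s=sin(1.1042/2)=0.524476; N=√[1·5040·6·120]=1904.940944
Admissible k: 2..3 (factorial args all ≥0)
  k=2: (−1)^0·1904.9409/(240)·0.8514^6·0.5245^2 = +0.831765
  k=3: (−1)^1·1904.9409/(144)·0.8514^4·0.5245^4 = -0.526027
d^4_{-3,-1}(1.1042) = +0.831765 -0.526027 = +0.305737
|D^4_{-3,-1}|² = |d^4_{-3,-1}(β)|² = (+0.305737)² = 0.093475 (the z-rotation phases have unit modulus)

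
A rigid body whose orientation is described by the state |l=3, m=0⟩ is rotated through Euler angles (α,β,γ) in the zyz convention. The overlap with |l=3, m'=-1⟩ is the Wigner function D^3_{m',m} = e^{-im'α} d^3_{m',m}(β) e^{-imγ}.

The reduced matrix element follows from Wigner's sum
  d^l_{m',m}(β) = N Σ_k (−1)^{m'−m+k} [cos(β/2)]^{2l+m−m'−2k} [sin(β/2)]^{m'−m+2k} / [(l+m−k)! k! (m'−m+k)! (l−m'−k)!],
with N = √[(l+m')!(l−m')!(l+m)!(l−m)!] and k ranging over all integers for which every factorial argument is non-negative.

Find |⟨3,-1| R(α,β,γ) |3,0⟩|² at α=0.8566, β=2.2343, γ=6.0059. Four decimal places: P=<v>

P=0.0935

Split into d^3_{-1,0}(β=2.2343) × two z-phases.
Half-angle: c=0.438246, s=0.898855. N=√(2·24·6·6)=41.569219
k: max(0,(0)−(-1))=1 … min(3+(0),3−(-1))=3
  k=1: (−1)^0·41.5692/(12)·0.4382^5·0.8989^1 = +0.050335
  k=2: (−1)^1·41.5692/(4)·0.4382^3·0.8989^3 = -0.635235
  k=3: (−1)^2·41.5692/(12)·0.4382^1·0.8989^5 = +0.890752
d^3_{-1,0}(2.2343) = +0.050335 -0.635235 +0.890752 = +0.305852
|D^3_{-1,0}|² = |d^3_{-1,0}(β)|² = (+0.305852)² = 0.093545 (the z-rotation phases have unit modulus)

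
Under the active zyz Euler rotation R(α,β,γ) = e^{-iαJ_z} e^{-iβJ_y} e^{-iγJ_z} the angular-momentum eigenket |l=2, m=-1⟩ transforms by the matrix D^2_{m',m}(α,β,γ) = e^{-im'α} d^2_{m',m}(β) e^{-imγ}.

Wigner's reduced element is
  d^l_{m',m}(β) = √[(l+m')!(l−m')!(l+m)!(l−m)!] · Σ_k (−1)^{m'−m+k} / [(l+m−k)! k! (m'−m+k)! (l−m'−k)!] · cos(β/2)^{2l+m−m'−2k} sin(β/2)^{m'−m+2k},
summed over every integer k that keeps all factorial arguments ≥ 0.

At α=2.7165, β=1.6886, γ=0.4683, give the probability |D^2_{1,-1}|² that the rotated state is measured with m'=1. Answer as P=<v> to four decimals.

D^2_{1,-1}(2.7165,1.6886,0.4683) = e^{-i·1·2.7165}·d^2_{1,-1}(1.6886)·e^{-i·-1·0.4683}. Compute d first:
With c≡cos(β/2)=0.664255 and s≡sin(β/2)=0.747506, N=[6·1·1·6]^{1/2}=6.000000
Admissible k: 0..1 (factorial args all ≥0)
  k=0: (−1)^2·6.0000/(2)·0.6643^2·0.7475^2 = +0.739640
  k=1: (−1)^3·6.0000/(6)·0.6643^0·0.7475^4 = -0.312219
d^2_{1,-1}(1.6886) = +0.739640 -0.312219 = +0.427421
|D^2_{1,-1}|² = |d^2_{1,-1}(β)|² = (+0.427421)² = 0.182688 (the z-rotation phases have unit modulus)

P=0.1827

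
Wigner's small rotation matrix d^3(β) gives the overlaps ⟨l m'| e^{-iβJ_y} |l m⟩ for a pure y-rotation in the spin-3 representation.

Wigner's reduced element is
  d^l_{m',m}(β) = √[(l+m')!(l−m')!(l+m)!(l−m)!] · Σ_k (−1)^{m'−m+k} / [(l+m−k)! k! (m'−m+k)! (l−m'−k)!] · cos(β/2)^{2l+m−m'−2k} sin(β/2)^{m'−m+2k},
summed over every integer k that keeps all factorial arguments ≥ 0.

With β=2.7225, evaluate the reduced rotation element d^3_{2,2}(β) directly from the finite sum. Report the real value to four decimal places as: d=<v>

d^3_{2,2}(β=2.7225) via Wigner's sum:
c=cos(2.7225/2)=0.208016, s=sin(2.7225/2)=0.978125; N=√[120·1·120·1]=120.000000
The bounds max(0,m−m')=0 and min(l+m,l−m')=1 give 2 terms
  k=0: (−1)^0·120.0000/(120)·0.2080^6·0.9781^0 = +0.000081
  k=1: (−1)^1·120.0000/(24)·0.2080^4·0.9781^2 = -0.008957
d^3_{2,2}(2.7225) = +0.000081 -0.008957 = -0.008876

d=-0.0089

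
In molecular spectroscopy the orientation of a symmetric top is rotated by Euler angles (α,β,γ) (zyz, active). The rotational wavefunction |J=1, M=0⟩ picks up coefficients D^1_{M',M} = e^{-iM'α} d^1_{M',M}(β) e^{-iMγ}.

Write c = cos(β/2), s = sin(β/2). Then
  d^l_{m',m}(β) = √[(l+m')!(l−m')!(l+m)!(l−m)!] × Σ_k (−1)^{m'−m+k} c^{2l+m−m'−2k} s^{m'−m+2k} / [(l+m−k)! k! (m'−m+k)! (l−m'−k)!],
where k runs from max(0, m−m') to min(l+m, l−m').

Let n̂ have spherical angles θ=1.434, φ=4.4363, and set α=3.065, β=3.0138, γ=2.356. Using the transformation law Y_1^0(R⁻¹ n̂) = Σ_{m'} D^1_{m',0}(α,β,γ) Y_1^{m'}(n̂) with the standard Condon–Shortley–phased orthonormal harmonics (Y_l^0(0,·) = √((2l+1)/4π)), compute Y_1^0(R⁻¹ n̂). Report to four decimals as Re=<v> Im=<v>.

Re=-0.0539 Im=0.0000

Need the full column D^1_{m',0} for m'=−1..1 at α=3.065, β=3.0138, γ=2.356.
cos(β/2)=0.063853, sin(β/2)=0.997959
d^1_{-1,0}: single k=1 term ⇒ +0.090117;  D = -0.089853+0.006896i
d^1_{0,0}: k∈[0..1] ⇒ +0.004077 -0.995923 = -0.991846;  D = -0.991846+0.000000i
d^1_{1,0}: single k=0 term ⇒ -0.090117;  D = +0.089853+0.006896i
Y_1^{m'}(θ=1.434,φ=4.4363) and Σ D·Y over m':
  (-0.0899+0.0069i)·(-0.0933+0.3293i)  (-0.9918+0.0000i)·(+0.0666+0.0000i)  (+0.0899+0.0069i)·(+0.0933+0.3293i)
Y_1^0(R⁻¹ n̂) = -0.053862+0.000000i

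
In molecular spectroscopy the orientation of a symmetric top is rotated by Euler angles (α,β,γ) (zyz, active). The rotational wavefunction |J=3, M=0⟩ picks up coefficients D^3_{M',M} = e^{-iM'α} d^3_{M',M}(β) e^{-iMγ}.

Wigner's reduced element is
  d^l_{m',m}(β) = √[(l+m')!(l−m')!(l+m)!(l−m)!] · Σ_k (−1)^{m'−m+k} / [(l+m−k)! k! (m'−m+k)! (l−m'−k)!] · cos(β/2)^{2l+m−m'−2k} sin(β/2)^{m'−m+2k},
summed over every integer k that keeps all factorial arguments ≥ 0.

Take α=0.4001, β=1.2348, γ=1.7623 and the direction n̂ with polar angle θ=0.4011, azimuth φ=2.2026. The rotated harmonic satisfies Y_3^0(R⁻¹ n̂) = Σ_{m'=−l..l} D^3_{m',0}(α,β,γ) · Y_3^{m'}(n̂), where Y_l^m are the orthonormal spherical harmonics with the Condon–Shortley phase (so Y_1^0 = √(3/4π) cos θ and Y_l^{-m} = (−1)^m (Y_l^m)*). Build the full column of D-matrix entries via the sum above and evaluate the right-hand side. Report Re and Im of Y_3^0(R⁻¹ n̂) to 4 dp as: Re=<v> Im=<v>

Need the full column D^3_{m',0} for m'=−3..3 at α=0.4001, β=1.2348, γ=1.7623.
cos(β/2)=0.815386, sin(β/2)=0.578917
d^3_{-3,0}: single k=3 term ⇒ +0.470386;  D = +0.170317+0.438469i
d^3_{-2,0}: k∈[2..3] ⇒ +0.811423 -0.409028 = +0.402395;  D = +0.280293+0.288716i
d^3_{-1,0}: k∈[1..3] ⇒ +0.722810 -1.093079 +0.183669 = -0.186599;  D = -0.171862-0.072682i
d^3_{0,0}: k∈[0..3] ⇒ +0.293887 -1.333304 +0.672102 -0.037644 = -0.404959;  D = -0.404959+0.000000i
d^3_{1,0}: k∈[0..2] ⇒ -0.722810 +1.093079 -0.183669 = +0.186599;  D = +0.171862-0.072682i
d^3_{2,0}: k∈[0..1] ⇒ +0.811423 -0.409028 = +0.402395;  D = +0.280293-0.288716i
d^3_{3,0}: single k=0 term ⇒ -0.470386;  D = -0.170317+0.438469i
Y_3^{m'}(θ=0.4011,φ=2.2026) and Σ D·Y over m':
  (+0.1703+0.4385i)·(+0.0235-0.0079i)  (+0.2803+0.2887i)·(-0.0434+0.1367i)  (-0.1719-0.0727i)·(-0.2413-0.3297i)  (-0.4050+0.0000i)·(+0.4253+0.0000i)  (+0.1719-0.0727i)·(+0.2413-0.3297i)  (+0.2803-0.2887i)·(-0.0434-0.1367i)  (-0.1703+0.4385i)·(-0.0235-0.0079i)
Y_3^0(R⁻¹ n̂) = -0.225492+0.000000i

Re=-0.2255 Im=0.0000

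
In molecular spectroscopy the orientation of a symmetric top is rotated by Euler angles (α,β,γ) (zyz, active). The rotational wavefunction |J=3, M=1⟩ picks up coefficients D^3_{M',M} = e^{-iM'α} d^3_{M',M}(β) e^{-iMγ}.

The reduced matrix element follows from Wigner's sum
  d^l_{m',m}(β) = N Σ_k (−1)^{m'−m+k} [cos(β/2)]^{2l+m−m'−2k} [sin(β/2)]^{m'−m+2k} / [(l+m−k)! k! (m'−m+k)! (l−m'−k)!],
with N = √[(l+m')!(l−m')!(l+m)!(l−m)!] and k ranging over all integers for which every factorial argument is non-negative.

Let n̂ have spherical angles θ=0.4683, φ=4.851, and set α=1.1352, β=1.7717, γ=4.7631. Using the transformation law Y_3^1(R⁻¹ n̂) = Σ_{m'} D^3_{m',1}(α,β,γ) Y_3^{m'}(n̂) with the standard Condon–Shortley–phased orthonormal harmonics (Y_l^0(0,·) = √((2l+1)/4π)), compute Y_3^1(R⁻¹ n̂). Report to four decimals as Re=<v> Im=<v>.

Re=-0.0336 Im=0.1334

Need the full column D^3_{m',1} for m'=−3..3 at α=1.1352, β=1.7717, γ=4.7631.
cos(β/2)=0.632631, sin(β/2)=0.774453
d^3_{-3,1}: single k=4 term ⇒ +0.557606;  D = +0.118036-0.544970i
d^3_{-2,1}: k∈[3..4] ⇒ +0.743819 -0.557348 = +0.186472;  D = -0.148572-0.112686i
d^3_{-1,1}: k∈[2..4] ⇒ +0.576427 -1.151786 +0.215760 = -0.359599;  D = +0.317909-0.168064i
d^3_{0,1}: k∈[1..3] ⇒ +0.271856 -1.222220 +0.610544 = -0.339820;  D = -0.017225-0.339383i
d^3_{1,1}: k∈[0..2] ⇒ +0.064107 -0.768570 +0.863840 = +0.159377;  D = +0.147717+0.059838i
d^3_{2,1}: k∈[0..1] ⇒ -0.248170 +0.743819 = +0.495650;  D = +0.362555-0.337968i
d^3_{3,1}: single k=0 term ⇒ +0.372082;  D = -0.115178-0.353807i
Y_3^{m'}(θ=0.4683,φ=4.851) and Σ D·Y over m':
  (+0.1180-0.5450i)·(-0.0155-0.0351i)  (-0.1486-0.1127i)·(-0.1787+0.0508i)  (+0.3179-0.1681i)·(+0.0601+0.4307i)  (-0.0172-0.3394i)·(+0.3268+0.0000i)  (+0.1477+0.0598i)·(-0.0601+0.4307i)  (+0.3626-0.3380i)·(-0.1787-0.0508i)  (-0.1152-0.3538i)·(+0.0155-0.0351i)
Y_3^1(R⁻¹ n̂) = -0.033642+0.133364i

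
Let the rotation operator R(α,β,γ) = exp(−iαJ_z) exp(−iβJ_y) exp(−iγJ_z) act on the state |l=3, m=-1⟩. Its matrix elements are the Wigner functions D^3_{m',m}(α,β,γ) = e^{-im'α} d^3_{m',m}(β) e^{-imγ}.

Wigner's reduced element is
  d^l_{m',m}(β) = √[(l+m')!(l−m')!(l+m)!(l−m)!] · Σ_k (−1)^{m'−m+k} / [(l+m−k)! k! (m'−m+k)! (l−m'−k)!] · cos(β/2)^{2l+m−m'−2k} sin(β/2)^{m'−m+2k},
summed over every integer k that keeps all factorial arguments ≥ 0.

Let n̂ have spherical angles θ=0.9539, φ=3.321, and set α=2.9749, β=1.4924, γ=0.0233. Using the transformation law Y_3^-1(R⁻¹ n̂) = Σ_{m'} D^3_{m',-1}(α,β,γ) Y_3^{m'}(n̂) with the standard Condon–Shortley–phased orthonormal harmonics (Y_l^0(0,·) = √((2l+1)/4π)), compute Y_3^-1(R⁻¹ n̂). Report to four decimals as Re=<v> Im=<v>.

Re=-0.3763 Im=-0.2129

Need the full column D^3_{m',-1} for m'=−3..3 at α=2.9749, β=1.4924, γ=0.0233.
cos(β/2)=0.734274, sin(β/2)=0.678853
d^3_{-3,-1}: single k=2 term ⇒ +0.518836;  D = -0.460974+0.238103i
d^3_{-2,-1}: k∈[1..2] ⇒ +0.458212 -0.783307 = -0.325096;  D = -0.309591+0.099200i
d^3_{-1,-1}: k∈[0..2] ⇒ +0.156729 -1.071702 +0.687023 = -0.227951;  D = +0.225611-0.032575i
d^3_{0,-1}: k∈[0..2] ⇒ -0.501946 +1.287105 -0.366715 = +0.418444;  D = +0.418331+0.009749i
d^3_{1,-1}: k∈[0..2] ⇒ +0.803777 -0.916031 +0.097871 = -0.014383;  D = +0.014124+0.002716i
d^3_{2,-1}: k∈[0..1] ⇒ -0.783307 +0.334764 = -0.448544;  D = -0.420312-0.156618i
d^3_{3,-1}: single k=0 term ⇒ +0.443472;  D = -0.384107-0.221651i
Y_3^{m'}(θ=0.9539,φ=3.321) and Σ D·Y over m':
  (-0.4610+0.2381i)·(-0.1944+0.1161i)  (-0.3096+0.0992i)·(+0.3683-0.1381i)  (+0.2256-0.0326i)·(-0.1747+0.0317i)  (+0.4183+0.0097i)·(-0.2864+0.0000i)  (+0.0141+0.0027i)·(+0.1747+0.0317i)  (-0.4203-0.1566i)·(+0.3683+0.1381i)  (-0.3841-0.2217i)·(+0.1944+0.1161i)
Y_3^-1(R⁻¹ n̂) = -0.376260-0.212946i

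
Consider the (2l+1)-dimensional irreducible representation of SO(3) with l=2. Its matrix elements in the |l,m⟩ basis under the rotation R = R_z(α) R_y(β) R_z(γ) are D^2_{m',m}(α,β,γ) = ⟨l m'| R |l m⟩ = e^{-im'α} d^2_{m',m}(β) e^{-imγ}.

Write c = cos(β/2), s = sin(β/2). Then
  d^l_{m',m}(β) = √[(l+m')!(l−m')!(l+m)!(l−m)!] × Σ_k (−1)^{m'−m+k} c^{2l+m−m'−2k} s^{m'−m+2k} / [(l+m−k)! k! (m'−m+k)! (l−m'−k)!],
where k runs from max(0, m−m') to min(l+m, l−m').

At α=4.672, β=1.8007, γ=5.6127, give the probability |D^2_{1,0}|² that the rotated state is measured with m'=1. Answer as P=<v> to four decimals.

P=0.0739

Split into d^2_{1,0}(β=1.8007) × two z-phases.
Half-angle: c=0.621336, s=0.783544. N=√(6·1·2·2)=4.898979
The bounds max(0,m−m')=0 and min(l+m,l−m')=1 give 2 terms
  k=0: (−1)^1·4.8990/(2)·0.6213^3·0.7835^1 = -0.460382
  k=1: (−1)^2·4.8990/(2)·0.6213^1·0.7835^3 = +0.732138
d^2_{1,0}(1.8007) = -0.460382 +0.732138 = +0.271756
|D^2_{1,0}|² = |d^2_{1,0}(β)|² = (+0.271756)² = 0.073851 (the z-rotation phases have unit modulus)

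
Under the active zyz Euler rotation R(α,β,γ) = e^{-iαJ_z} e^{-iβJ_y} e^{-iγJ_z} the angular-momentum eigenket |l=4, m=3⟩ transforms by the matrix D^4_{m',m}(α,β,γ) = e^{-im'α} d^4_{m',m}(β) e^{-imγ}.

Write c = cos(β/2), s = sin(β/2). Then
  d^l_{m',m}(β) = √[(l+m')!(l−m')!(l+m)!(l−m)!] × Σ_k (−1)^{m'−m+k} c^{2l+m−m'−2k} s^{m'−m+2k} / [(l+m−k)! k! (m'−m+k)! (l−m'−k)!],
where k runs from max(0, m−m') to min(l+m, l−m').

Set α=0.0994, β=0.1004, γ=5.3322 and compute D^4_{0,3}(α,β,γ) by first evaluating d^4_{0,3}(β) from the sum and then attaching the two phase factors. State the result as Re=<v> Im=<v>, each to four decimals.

First d^4_{0,3}(β=0.1004), then the phase factors e^{-i(0)α} and e^{-i(3)γ}:
c=cos(0.1004/2)=0.998740, s=sin(0.1004/2)=0.050179; N=√[24·24·5040·1]=1703.830978
Admissible k: 3..4 (factorial args all ≥0)
  k=3: (−1)^0·1703.8310/(144)·0.9987^5·0.0502^3 = +0.001486
  k=4: (−1)^1·1703.8310/(144)·0.9987^3·0.0502^5 = -0.000004
d^4_{0,3}(0.1004) = +0.001486 -0.000004 = +0.001482
D = (+1.000000+0.000000i)·(+0.001482)·(-0.958633+0.284646i) = -0.001421+0.000422i

Re=-0.0014 Im=0.0004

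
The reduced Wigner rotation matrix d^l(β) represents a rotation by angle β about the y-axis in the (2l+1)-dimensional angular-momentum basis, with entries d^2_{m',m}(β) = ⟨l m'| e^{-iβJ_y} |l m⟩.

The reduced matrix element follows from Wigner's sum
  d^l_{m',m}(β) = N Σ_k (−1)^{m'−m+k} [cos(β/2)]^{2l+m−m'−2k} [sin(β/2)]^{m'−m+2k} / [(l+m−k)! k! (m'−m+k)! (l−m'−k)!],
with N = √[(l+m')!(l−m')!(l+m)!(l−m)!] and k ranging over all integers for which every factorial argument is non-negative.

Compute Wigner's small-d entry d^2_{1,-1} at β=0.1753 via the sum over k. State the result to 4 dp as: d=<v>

d=0.0228

d^2_{1,-1}(β=0.1753) via Wigner's sum:
c=cos(0.1753/2)=0.996161, s=sin(0.1753/2)=0.087538; N=√[6·1·1·6]=6.000000
k∈{0,1} keeps every argument non-negative
  k=0: (−1)^2·6.0000/(2)·0.9962^2·0.0875^2 = +0.022812
  k=1: (−1)^3·6.0000/(6)·0.9962^0·0.0875^4 = -0.000059
d^2_{1,-1}(0.1753) = +0.022812 -0.000059 = +0.022754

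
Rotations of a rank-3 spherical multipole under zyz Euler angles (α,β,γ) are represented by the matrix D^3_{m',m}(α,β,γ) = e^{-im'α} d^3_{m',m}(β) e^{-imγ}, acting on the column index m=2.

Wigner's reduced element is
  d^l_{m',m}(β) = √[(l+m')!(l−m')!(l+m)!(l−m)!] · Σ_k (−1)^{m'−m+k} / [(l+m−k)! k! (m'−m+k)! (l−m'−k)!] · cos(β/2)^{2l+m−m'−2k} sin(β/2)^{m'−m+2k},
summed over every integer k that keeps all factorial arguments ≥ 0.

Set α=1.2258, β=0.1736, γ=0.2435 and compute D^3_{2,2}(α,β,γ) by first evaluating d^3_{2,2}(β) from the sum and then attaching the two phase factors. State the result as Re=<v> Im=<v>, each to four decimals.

Split into d^3_{2,2}(β=0.1736) × two z-phases.
Half-angle: c=0.996235, s=0.086691. N=√(120·1·120·1)=120.000000
k∈{0,1} keeps every argument non-negative
  k=0: (−1)^0·120.0000/(120)·0.9962^6·0.0867^0 = +0.977623
  k=1: (−1)^1·120.0000/(24)·0.9962^4·0.0867^2 = -0.037014
d^3_{2,2}(0.1736) = +0.977623 -0.037014 = +0.940609
Attach z-rotation phases: D = e^{-i(2)(1.2258)}·(+0.940609)·e^{-i(2)(0.2435)} = -0.921296-0.189628i

Re=-0.9213 Im=-0.1896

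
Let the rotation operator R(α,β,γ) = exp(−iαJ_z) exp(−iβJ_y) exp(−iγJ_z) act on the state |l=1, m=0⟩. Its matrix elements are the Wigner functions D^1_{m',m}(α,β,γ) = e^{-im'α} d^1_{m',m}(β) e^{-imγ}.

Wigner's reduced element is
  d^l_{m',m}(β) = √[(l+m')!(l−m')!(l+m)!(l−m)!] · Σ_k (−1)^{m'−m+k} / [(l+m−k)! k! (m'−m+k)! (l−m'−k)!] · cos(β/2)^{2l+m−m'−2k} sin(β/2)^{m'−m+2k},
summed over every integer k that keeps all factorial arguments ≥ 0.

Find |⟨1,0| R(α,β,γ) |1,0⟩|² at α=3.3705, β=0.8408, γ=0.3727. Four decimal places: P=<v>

Split into d^1_{0,0}(β=0.8408) × two z-phases.
With c≡cos(β/2)=0.912926 and s≡sin(β/2)=0.408126, N=[1·1·1·1]^{1/2}=1.000000
k: max(0,(0)−(0))=0 … min(1+(0),1−(0))=1
  k=0: (−1)^0·1.0000/(1)·0.9129^2·0.4081^0 = +0.833433
  k=1: (−1)^1·1.0000/(1)·0.9129^0·0.4081^2 = -0.166567
d^1_{0,0}(0.8408) = +0.833433 -0.166567 = +0.666867
|D^1_{0,0}|² = |d^1_{0,0}(β)|² = (+0.666867)² = 0.444711 (the z-rotation phases have unit modulus)

P=0.4447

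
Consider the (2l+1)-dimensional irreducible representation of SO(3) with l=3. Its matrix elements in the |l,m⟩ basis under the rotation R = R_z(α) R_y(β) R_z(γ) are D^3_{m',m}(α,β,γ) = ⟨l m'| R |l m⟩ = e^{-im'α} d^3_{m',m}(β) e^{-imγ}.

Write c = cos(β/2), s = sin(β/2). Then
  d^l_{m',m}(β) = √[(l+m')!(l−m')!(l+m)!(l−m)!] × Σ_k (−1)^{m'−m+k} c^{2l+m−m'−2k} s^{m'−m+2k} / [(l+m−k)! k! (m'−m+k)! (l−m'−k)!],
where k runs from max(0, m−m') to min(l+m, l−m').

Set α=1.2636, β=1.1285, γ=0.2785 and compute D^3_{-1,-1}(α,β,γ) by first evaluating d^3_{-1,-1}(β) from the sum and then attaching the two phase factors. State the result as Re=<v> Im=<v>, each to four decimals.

First d^3_{-1,-1}(β=1.1285), then the phase factors e^{-i(-1)α} and e^{-i(-1)γ}:
c=cos(1.1285/2)=0.844990, s=sin(1.1285/2)=0.534782; N=√[2·24·2·24]=48.000000
Admissible k: 0..2 (factorial args all ≥0)
  k=0: (−1)^0·48.0000/(48)·0.8450^6·0.5348^0 = +0.364007
  k=1: (−1)^1·48.0000/(6)·0.8450^4·0.5348^2 = -1.166407
  k=2: (−1)^2·48.0000/(8)·0.8450^2·0.5348^4 = +0.350398
d^3_{-1,-1}(1.1285) = +0.364007 -1.166407 +0.350398 = -0.452002
D = (+0.302387+0.953185i)·(-0.452002)·(+0.961469+0.274914i) = -0.012969-0.451816i

Re=-0.0130 Im=-0.4518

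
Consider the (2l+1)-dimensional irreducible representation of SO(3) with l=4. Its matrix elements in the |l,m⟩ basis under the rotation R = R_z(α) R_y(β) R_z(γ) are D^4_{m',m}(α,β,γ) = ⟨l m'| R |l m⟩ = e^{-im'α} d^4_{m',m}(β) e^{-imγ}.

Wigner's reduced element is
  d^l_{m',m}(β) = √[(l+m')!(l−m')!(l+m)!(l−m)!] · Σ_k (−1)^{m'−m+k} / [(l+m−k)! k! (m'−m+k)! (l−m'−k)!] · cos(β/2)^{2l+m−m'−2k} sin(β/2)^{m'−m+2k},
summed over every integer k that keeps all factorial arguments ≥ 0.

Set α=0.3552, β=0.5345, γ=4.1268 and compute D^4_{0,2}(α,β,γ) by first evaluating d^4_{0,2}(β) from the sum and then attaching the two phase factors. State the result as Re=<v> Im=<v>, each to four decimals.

D^4_{0,2}(0.3552,0.5345,4.1268) = e^{-i·0·0.3552}·d^4_{0,2}(0.5345)·e^{-i·2·4.1268}. Compute d first:
With c≡cos(β/2)=0.964501 and s≡sin(β/2)=0.264080, N=[24·24·720·2]^{1/2}=910.735966
The bounds max(0,m−m')=2 and min(l+m,l−m')=4 give 3 terms
  k=2: (−1)^0·910.7360/(96)·0.9645^6·0.2641^2 = +0.532608
  k=3: (−1)^1·910.7360/(36)·0.9645^4·0.2641^4 = -0.106474
  k=4: (−1)^2·910.7360/(96)·0.9645^2·0.2641^6 = +0.002993
d^4_{0,2}(0.5345) = +0.532608 -0.106474 +0.002993 = +0.429128
Attach z-rotation phases: D = e^{-i(0)(0.3552)}·(+0.429128)·e^{-i(2)(4.1268)} = -0.166959-0.395317i

Re=-0.1670 Im=-0.3953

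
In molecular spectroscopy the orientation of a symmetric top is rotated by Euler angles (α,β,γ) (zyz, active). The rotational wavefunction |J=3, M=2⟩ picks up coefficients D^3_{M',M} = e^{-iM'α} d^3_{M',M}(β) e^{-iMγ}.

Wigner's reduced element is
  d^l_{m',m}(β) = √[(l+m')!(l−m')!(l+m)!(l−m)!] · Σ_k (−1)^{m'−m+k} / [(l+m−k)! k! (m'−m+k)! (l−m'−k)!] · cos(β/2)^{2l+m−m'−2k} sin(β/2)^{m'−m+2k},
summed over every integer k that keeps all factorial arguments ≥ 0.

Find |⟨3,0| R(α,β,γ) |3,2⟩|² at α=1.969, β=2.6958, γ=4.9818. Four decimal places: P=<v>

P=0.0528

D^3_{0,2}(1.969,2.6958,4.9818) = e^{-i·0·1.969}·d^3_{0,2}(2.6958)·e^{-i·2·4.9818}. Compute d first:
Half-angle: c=0.221055, s=0.975261. N=√(6·6·120·1)=65.726707
k: max(0,(2)−(0))=2 … min(3+(2),3−(0))=3
  k=2: (−1)^0·65.7267/(12)·0.2211^4·0.9753^2 = +0.012440
  k=3: (−1)^1·65.7267/(12)·0.2211^2·0.9753^4 = -0.242129
d^3_{0,2}(2.6958) = +0.012440 -0.242129 = -0.229689
|D^3_{0,2}|² = |d^3_{0,2}(β)|² = (-0.229689)² = 0.052757 (the z-rotation phases have unit modulus)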